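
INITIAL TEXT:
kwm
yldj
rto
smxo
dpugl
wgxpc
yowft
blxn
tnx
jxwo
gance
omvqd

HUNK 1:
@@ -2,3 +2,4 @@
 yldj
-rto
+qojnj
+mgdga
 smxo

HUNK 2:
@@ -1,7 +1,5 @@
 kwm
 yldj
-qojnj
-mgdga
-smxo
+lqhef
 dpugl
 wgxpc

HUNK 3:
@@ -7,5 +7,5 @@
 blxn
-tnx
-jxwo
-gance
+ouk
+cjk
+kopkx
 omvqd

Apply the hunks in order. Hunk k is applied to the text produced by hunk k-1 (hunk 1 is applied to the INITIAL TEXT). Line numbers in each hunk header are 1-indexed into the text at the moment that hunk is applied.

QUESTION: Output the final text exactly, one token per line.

Hunk 1: at line 2 remove [rto] add [qojnj,mgdga] -> 13 lines: kwm yldj qojnj mgdga smxo dpugl wgxpc yowft blxn tnx jxwo gance omvqd
Hunk 2: at line 1 remove [qojnj,mgdga,smxo] add [lqhef] -> 11 lines: kwm yldj lqhef dpugl wgxpc yowft blxn tnx jxwo gance omvqd
Hunk 3: at line 7 remove [tnx,jxwo,gance] add [ouk,cjk,kopkx] -> 11 lines: kwm yldj lqhef dpugl wgxpc yowft blxn ouk cjk kopkx omvqd

Answer: kwm
yldj
lqhef
dpugl
wgxpc
yowft
blxn
ouk
cjk
kopkx
omvqd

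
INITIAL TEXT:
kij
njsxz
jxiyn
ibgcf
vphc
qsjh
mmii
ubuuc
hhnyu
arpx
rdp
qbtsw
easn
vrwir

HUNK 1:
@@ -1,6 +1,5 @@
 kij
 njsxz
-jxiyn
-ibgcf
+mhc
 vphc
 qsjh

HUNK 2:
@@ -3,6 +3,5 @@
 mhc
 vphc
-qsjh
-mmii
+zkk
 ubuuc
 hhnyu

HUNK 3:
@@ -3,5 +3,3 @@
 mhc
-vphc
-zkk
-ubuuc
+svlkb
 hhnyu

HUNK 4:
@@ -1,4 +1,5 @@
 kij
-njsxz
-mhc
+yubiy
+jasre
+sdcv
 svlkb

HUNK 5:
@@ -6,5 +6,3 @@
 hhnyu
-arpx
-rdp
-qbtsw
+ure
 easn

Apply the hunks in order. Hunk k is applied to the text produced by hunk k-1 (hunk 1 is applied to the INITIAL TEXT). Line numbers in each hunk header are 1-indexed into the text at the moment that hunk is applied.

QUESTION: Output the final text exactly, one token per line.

Answer: kij
yubiy
jasre
sdcv
svlkb
hhnyu
ure
easn
vrwir

Derivation:
Hunk 1: at line 1 remove [jxiyn,ibgcf] add [mhc] -> 13 lines: kij njsxz mhc vphc qsjh mmii ubuuc hhnyu arpx rdp qbtsw easn vrwir
Hunk 2: at line 3 remove [qsjh,mmii] add [zkk] -> 12 lines: kij njsxz mhc vphc zkk ubuuc hhnyu arpx rdp qbtsw easn vrwir
Hunk 3: at line 3 remove [vphc,zkk,ubuuc] add [svlkb] -> 10 lines: kij njsxz mhc svlkb hhnyu arpx rdp qbtsw easn vrwir
Hunk 4: at line 1 remove [njsxz,mhc] add [yubiy,jasre,sdcv] -> 11 lines: kij yubiy jasre sdcv svlkb hhnyu arpx rdp qbtsw easn vrwir
Hunk 5: at line 6 remove [arpx,rdp,qbtsw] add [ure] -> 9 lines: kij yubiy jasre sdcv svlkb hhnyu ure easn vrwir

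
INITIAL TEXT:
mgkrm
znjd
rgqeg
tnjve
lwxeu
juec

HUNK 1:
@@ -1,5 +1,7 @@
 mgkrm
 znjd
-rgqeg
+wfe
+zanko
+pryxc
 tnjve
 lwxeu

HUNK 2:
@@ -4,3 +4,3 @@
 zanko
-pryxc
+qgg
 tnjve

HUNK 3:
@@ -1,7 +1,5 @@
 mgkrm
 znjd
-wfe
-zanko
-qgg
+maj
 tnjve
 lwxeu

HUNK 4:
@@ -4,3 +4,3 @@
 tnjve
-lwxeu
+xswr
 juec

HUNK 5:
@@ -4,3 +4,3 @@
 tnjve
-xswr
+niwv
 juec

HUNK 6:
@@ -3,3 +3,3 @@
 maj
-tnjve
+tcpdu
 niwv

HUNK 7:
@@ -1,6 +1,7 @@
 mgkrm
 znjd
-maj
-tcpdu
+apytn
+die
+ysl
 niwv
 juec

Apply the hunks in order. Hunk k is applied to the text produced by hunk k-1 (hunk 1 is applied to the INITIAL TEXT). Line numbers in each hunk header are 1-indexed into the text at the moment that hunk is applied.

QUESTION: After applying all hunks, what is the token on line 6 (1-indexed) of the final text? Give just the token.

Answer: niwv

Derivation:
Hunk 1: at line 1 remove [rgqeg] add [wfe,zanko,pryxc] -> 8 lines: mgkrm znjd wfe zanko pryxc tnjve lwxeu juec
Hunk 2: at line 4 remove [pryxc] add [qgg] -> 8 lines: mgkrm znjd wfe zanko qgg tnjve lwxeu juec
Hunk 3: at line 1 remove [wfe,zanko,qgg] add [maj] -> 6 lines: mgkrm znjd maj tnjve lwxeu juec
Hunk 4: at line 4 remove [lwxeu] add [xswr] -> 6 lines: mgkrm znjd maj tnjve xswr juec
Hunk 5: at line 4 remove [xswr] add [niwv] -> 6 lines: mgkrm znjd maj tnjve niwv juec
Hunk 6: at line 3 remove [tnjve] add [tcpdu] -> 6 lines: mgkrm znjd maj tcpdu niwv juec
Hunk 7: at line 1 remove [maj,tcpdu] add [apytn,die,ysl] -> 7 lines: mgkrm znjd apytn die ysl niwv juec
Final line 6: niwv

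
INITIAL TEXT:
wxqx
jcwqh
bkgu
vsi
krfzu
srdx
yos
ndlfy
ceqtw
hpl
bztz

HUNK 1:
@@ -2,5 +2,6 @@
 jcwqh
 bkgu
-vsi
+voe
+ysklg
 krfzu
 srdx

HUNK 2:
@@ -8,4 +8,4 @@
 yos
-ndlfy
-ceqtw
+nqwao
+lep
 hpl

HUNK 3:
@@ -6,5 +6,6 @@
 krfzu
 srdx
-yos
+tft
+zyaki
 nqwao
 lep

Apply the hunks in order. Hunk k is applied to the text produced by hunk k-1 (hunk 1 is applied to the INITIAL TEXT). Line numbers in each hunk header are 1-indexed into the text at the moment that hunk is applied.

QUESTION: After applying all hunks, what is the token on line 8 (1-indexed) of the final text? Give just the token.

Hunk 1: at line 2 remove [vsi] add [voe,ysklg] -> 12 lines: wxqx jcwqh bkgu voe ysklg krfzu srdx yos ndlfy ceqtw hpl bztz
Hunk 2: at line 8 remove [ndlfy,ceqtw] add [nqwao,lep] -> 12 lines: wxqx jcwqh bkgu voe ysklg krfzu srdx yos nqwao lep hpl bztz
Hunk 3: at line 6 remove [yos] add [tft,zyaki] -> 13 lines: wxqx jcwqh bkgu voe ysklg krfzu srdx tft zyaki nqwao lep hpl bztz
Final line 8: tft

Answer: tft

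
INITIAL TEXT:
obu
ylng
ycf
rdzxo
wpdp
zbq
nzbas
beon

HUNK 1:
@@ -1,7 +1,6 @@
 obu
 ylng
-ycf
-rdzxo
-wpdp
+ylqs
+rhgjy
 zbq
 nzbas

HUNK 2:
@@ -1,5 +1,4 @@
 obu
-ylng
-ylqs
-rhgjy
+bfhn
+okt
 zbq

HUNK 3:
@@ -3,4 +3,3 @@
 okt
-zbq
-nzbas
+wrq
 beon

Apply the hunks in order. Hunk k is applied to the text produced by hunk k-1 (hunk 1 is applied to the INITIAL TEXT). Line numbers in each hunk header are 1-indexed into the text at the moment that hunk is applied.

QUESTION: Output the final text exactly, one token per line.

Hunk 1: at line 1 remove [ycf,rdzxo,wpdp] add [ylqs,rhgjy] -> 7 lines: obu ylng ylqs rhgjy zbq nzbas beon
Hunk 2: at line 1 remove [ylng,ylqs,rhgjy] add [bfhn,okt] -> 6 lines: obu bfhn okt zbq nzbas beon
Hunk 3: at line 3 remove [zbq,nzbas] add [wrq] -> 5 lines: obu bfhn okt wrq beon

Answer: obu
bfhn
okt
wrq
beon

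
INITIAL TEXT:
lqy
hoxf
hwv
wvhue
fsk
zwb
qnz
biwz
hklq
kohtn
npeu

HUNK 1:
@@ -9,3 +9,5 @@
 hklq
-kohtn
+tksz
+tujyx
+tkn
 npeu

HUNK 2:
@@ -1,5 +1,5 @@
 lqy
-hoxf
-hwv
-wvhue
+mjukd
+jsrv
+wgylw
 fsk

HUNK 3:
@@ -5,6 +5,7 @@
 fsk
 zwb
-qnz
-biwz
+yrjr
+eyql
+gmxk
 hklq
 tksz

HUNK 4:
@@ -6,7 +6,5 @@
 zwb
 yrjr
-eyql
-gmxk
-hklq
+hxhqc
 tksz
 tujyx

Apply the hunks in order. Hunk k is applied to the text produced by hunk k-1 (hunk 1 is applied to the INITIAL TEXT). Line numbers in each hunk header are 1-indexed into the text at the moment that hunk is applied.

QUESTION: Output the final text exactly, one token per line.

Hunk 1: at line 9 remove [kohtn] add [tksz,tujyx,tkn] -> 13 lines: lqy hoxf hwv wvhue fsk zwb qnz biwz hklq tksz tujyx tkn npeu
Hunk 2: at line 1 remove [hoxf,hwv,wvhue] add [mjukd,jsrv,wgylw] -> 13 lines: lqy mjukd jsrv wgylw fsk zwb qnz biwz hklq tksz tujyx tkn npeu
Hunk 3: at line 5 remove [qnz,biwz] add [yrjr,eyql,gmxk] -> 14 lines: lqy mjukd jsrv wgylw fsk zwb yrjr eyql gmxk hklq tksz tujyx tkn npeu
Hunk 4: at line 6 remove [eyql,gmxk,hklq] add [hxhqc] -> 12 lines: lqy mjukd jsrv wgylw fsk zwb yrjr hxhqc tksz tujyx tkn npeu

Answer: lqy
mjukd
jsrv
wgylw
fsk
zwb
yrjr
hxhqc
tksz
tujyx
tkn
npeu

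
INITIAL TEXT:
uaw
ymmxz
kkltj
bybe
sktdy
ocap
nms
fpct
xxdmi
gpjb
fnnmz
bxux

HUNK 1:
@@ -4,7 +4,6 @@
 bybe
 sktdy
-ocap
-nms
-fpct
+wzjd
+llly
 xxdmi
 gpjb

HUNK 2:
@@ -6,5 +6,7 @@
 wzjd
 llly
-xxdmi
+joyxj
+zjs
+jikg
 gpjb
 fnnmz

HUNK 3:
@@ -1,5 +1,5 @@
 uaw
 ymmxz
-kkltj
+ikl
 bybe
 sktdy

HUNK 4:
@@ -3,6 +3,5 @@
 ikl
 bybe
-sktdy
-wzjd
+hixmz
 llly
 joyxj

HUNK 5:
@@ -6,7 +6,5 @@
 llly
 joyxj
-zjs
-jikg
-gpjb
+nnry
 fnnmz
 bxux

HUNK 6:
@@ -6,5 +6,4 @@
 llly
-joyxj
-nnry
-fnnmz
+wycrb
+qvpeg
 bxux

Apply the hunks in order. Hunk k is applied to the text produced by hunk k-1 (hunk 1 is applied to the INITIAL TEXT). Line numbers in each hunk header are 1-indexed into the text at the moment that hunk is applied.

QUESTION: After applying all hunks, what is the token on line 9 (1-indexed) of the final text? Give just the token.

Answer: bxux

Derivation:
Hunk 1: at line 4 remove [ocap,nms,fpct] add [wzjd,llly] -> 11 lines: uaw ymmxz kkltj bybe sktdy wzjd llly xxdmi gpjb fnnmz bxux
Hunk 2: at line 6 remove [xxdmi] add [joyxj,zjs,jikg] -> 13 lines: uaw ymmxz kkltj bybe sktdy wzjd llly joyxj zjs jikg gpjb fnnmz bxux
Hunk 3: at line 1 remove [kkltj] add [ikl] -> 13 lines: uaw ymmxz ikl bybe sktdy wzjd llly joyxj zjs jikg gpjb fnnmz bxux
Hunk 4: at line 3 remove [sktdy,wzjd] add [hixmz] -> 12 lines: uaw ymmxz ikl bybe hixmz llly joyxj zjs jikg gpjb fnnmz bxux
Hunk 5: at line 6 remove [zjs,jikg,gpjb] add [nnry] -> 10 lines: uaw ymmxz ikl bybe hixmz llly joyxj nnry fnnmz bxux
Hunk 6: at line 6 remove [joyxj,nnry,fnnmz] add [wycrb,qvpeg] -> 9 lines: uaw ymmxz ikl bybe hixmz llly wycrb qvpeg bxux
Final line 9: bxux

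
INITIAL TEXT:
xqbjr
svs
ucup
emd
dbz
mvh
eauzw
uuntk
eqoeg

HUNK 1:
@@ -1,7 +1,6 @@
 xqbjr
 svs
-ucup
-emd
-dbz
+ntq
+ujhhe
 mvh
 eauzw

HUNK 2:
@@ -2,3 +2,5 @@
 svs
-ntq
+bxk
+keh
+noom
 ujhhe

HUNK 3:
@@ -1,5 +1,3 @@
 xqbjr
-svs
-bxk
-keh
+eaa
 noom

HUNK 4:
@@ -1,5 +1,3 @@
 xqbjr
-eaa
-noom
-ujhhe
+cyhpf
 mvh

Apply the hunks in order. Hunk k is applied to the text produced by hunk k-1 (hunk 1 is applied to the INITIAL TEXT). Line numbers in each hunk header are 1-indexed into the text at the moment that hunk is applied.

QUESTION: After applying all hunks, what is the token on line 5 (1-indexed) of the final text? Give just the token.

Hunk 1: at line 1 remove [ucup,emd,dbz] add [ntq,ujhhe] -> 8 lines: xqbjr svs ntq ujhhe mvh eauzw uuntk eqoeg
Hunk 2: at line 2 remove [ntq] add [bxk,keh,noom] -> 10 lines: xqbjr svs bxk keh noom ujhhe mvh eauzw uuntk eqoeg
Hunk 3: at line 1 remove [svs,bxk,keh] add [eaa] -> 8 lines: xqbjr eaa noom ujhhe mvh eauzw uuntk eqoeg
Hunk 4: at line 1 remove [eaa,noom,ujhhe] add [cyhpf] -> 6 lines: xqbjr cyhpf mvh eauzw uuntk eqoeg
Final line 5: uuntk

Answer: uuntk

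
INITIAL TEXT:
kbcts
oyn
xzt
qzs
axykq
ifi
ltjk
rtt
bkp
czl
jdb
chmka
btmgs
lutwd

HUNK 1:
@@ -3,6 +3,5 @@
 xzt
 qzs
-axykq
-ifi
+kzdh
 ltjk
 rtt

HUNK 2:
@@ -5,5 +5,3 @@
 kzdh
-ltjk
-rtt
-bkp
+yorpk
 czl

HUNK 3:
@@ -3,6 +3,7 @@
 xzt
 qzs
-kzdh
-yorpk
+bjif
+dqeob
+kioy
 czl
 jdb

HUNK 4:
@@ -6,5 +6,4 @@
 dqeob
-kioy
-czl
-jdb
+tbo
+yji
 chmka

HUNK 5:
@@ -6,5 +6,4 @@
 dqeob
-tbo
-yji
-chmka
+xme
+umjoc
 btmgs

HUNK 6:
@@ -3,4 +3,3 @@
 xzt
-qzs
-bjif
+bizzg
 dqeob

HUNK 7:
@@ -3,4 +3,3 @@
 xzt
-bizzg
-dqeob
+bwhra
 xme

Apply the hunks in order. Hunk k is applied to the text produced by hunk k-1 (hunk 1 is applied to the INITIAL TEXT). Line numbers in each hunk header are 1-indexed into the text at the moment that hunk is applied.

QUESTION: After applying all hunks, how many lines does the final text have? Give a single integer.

Answer: 8

Derivation:
Hunk 1: at line 3 remove [axykq,ifi] add [kzdh] -> 13 lines: kbcts oyn xzt qzs kzdh ltjk rtt bkp czl jdb chmka btmgs lutwd
Hunk 2: at line 5 remove [ltjk,rtt,bkp] add [yorpk] -> 11 lines: kbcts oyn xzt qzs kzdh yorpk czl jdb chmka btmgs lutwd
Hunk 3: at line 3 remove [kzdh,yorpk] add [bjif,dqeob,kioy] -> 12 lines: kbcts oyn xzt qzs bjif dqeob kioy czl jdb chmka btmgs lutwd
Hunk 4: at line 6 remove [kioy,czl,jdb] add [tbo,yji] -> 11 lines: kbcts oyn xzt qzs bjif dqeob tbo yji chmka btmgs lutwd
Hunk 5: at line 6 remove [tbo,yji,chmka] add [xme,umjoc] -> 10 lines: kbcts oyn xzt qzs bjif dqeob xme umjoc btmgs lutwd
Hunk 6: at line 3 remove [qzs,bjif] add [bizzg] -> 9 lines: kbcts oyn xzt bizzg dqeob xme umjoc btmgs lutwd
Hunk 7: at line 3 remove [bizzg,dqeob] add [bwhra] -> 8 lines: kbcts oyn xzt bwhra xme umjoc btmgs lutwd
Final line count: 8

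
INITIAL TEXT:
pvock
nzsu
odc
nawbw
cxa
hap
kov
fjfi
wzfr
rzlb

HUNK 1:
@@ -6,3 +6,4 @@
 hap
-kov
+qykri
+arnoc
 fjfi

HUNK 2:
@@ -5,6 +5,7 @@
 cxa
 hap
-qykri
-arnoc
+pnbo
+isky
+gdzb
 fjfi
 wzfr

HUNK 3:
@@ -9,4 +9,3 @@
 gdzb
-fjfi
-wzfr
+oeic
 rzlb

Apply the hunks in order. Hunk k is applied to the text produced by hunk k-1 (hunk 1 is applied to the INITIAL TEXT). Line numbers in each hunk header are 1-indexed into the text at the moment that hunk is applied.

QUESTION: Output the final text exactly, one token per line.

Hunk 1: at line 6 remove [kov] add [qykri,arnoc] -> 11 lines: pvock nzsu odc nawbw cxa hap qykri arnoc fjfi wzfr rzlb
Hunk 2: at line 5 remove [qykri,arnoc] add [pnbo,isky,gdzb] -> 12 lines: pvock nzsu odc nawbw cxa hap pnbo isky gdzb fjfi wzfr rzlb
Hunk 3: at line 9 remove [fjfi,wzfr] add [oeic] -> 11 lines: pvock nzsu odc nawbw cxa hap pnbo isky gdzb oeic rzlb

Answer: pvock
nzsu
odc
nawbw
cxa
hap
pnbo
isky
gdzb
oeic
rzlb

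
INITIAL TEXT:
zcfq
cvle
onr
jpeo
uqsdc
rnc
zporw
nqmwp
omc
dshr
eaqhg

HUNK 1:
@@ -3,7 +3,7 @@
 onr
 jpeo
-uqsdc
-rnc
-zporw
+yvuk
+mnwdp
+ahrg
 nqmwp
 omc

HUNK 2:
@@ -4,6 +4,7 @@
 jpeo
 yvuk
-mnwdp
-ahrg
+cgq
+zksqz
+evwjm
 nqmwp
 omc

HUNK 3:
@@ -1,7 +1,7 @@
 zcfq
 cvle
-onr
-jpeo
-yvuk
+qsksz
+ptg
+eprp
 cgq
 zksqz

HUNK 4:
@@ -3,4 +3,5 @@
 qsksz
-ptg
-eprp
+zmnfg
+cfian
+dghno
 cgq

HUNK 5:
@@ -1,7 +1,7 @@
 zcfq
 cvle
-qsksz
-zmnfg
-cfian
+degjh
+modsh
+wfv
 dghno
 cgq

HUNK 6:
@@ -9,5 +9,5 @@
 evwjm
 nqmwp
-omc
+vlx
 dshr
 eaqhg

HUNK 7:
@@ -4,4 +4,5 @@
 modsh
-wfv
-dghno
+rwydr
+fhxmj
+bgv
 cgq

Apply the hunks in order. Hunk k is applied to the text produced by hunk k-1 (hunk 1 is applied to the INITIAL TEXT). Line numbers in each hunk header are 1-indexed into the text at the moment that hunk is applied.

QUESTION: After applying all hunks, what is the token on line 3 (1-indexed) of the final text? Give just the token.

Answer: degjh

Derivation:
Hunk 1: at line 3 remove [uqsdc,rnc,zporw] add [yvuk,mnwdp,ahrg] -> 11 lines: zcfq cvle onr jpeo yvuk mnwdp ahrg nqmwp omc dshr eaqhg
Hunk 2: at line 4 remove [mnwdp,ahrg] add [cgq,zksqz,evwjm] -> 12 lines: zcfq cvle onr jpeo yvuk cgq zksqz evwjm nqmwp omc dshr eaqhg
Hunk 3: at line 1 remove [onr,jpeo,yvuk] add [qsksz,ptg,eprp] -> 12 lines: zcfq cvle qsksz ptg eprp cgq zksqz evwjm nqmwp omc dshr eaqhg
Hunk 4: at line 3 remove [ptg,eprp] add [zmnfg,cfian,dghno] -> 13 lines: zcfq cvle qsksz zmnfg cfian dghno cgq zksqz evwjm nqmwp omc dshr eaqhg
Hunk 5: at line 1 remove [qsksz,zmnfg,cfian] add [degjh,modsh,wfv] -> 13 lines: zcfq cvle degjh modsh wfv dghno cgq zksqz evwjm nqmwp omc dshr eaqhg
Hunk 6: at line 9 remove [omc] add [vlx] -> 13 lines: zcfq cvle degjh modsh wfv dghno cgq zksqz evwjm nqmwp vlx dshr eaqhg
Hunk 7: at line 4 remove [wfv,dghno] add [rwydr,fhxmj,bgv] -> 14 lines: zcfq cvle degjh modsh rwydr fhxmj bgv cgq zksqz evwjm nqmwp vlx dshr eaqhg
Final line 3: degjh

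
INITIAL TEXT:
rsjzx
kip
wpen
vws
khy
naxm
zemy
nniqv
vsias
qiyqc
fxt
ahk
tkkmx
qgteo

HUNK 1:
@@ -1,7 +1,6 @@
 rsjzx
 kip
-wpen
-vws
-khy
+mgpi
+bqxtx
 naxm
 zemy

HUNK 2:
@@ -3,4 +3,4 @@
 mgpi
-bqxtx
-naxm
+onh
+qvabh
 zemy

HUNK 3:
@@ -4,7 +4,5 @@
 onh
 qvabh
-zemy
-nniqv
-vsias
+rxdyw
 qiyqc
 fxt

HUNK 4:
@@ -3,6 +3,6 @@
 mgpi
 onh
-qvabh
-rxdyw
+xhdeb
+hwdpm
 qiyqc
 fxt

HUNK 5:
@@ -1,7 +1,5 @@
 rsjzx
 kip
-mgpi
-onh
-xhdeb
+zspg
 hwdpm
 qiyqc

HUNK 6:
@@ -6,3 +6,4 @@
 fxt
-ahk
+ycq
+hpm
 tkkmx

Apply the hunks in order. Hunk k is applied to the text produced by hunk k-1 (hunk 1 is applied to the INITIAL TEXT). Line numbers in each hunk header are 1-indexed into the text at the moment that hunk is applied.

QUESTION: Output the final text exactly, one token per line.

Hunk 1: at line 1 remove [wpen,vws,khy] add [mgpi,bqxtx] -> 13 lines: rsjzx kip mgpi bqxtx naxm zemy nniqv vsias qiyqc fxt ahk tkkmx qgteo
Hunk 2: at line 3 remove [bqxtx,naxm] add [onh,qvabh] -> 13 lines: rsjzx kip mgpi onh qvabh zemy nniqv vsias qiyqc fxt ahk tkkmx qgteo
Hunk 3: at line 4 remove [zemy,nniqv,vsias] add [rxdyw] -> 11 lines: rsjzx kip mgpi onh qvabh rxdyw qiyqc fxt ahk tkkmx qgteo
Hunk 4: at line 3 remove [qvabh,rxdyw] add [xhdeb,hwdpm] -> 11 lines: rsjzx kip mgpi onh xhdeb hwdpm qiyqc fxt ahk tkkmx qgteo
Hunk 5: at line 1 remove [mgpi,onh,xhdeb] add [zspg] -> 9 lines: rsjzx kip zspg hwdpm qiyqc fxt ahk tkkmx qgteo
Hunk 6: at line 6 remove [ahk] add [ycq,hpm] -> 10 lines: rsjzx kip zspg hwdpm qiyqc fxt ycq hpm tkkmx qgteo

Answer: rsjzx
kip
zspg
hwdpm
qiyqc
fxt
ycq
hpm
tkkmx
qgteo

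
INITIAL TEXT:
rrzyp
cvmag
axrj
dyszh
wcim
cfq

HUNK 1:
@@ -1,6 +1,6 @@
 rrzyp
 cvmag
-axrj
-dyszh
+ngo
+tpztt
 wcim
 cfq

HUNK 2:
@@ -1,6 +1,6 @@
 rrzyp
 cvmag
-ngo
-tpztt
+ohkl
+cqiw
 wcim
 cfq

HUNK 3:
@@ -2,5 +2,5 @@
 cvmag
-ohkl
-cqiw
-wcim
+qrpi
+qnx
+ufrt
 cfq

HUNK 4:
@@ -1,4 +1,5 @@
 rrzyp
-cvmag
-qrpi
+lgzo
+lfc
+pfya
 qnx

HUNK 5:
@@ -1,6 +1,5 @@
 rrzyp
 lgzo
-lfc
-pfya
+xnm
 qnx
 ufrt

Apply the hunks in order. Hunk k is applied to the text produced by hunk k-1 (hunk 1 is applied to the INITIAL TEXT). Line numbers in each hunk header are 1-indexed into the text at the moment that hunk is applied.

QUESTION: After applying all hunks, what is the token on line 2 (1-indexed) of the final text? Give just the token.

Hunk 1: at line 1 remove [axrj,dyszh] add [ngo,tpztt] -> 6 lines: rrzyp cvmag ngo tpztt wcim cfq
Hunk 2: at line 1 remove [ngo,tpztt] add [ohkl,cqiw] -> 6 lines: rrzyp cvmag ohkl cqiw wcim cfq
Hunk 3: at line 2 remove [ohkl,cqiw,wcim] add [qrpi,qnx,ufrt] -> 6 lines: rrzyp cvmag qrpi qnx ufrt cfq
Hunk 4: at line 1 remove [cvmag,qrpi] add [lgzo,lfc,pfya] -> 7 lines: rrzyp lgzo lfc pfya qnx ufrt cfq
Hunk 5: at line 1 remove [lfc,pfya] add [xnm] -> 6 lines: rrzyp lgzo xnm qnx ufrt cfq
Final line 2: lgzo

Answer: lgzo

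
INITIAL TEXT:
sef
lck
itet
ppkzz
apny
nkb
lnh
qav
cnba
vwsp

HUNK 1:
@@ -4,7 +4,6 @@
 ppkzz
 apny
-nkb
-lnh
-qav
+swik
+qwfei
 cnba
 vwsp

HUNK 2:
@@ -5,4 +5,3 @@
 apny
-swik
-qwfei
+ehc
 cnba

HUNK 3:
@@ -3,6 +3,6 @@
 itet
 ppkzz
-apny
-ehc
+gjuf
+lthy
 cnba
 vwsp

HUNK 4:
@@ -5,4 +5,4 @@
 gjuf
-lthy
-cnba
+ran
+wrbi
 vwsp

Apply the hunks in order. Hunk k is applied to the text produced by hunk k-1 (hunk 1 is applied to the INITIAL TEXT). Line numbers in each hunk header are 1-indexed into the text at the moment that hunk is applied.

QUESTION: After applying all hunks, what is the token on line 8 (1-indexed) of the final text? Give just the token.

Answer: vwsp

Derivation:
Hunk 1: at line 4 remove [nkb,lnh,qav] add [swik,qwfei] -> 9 lines: sef lck itet ppkzz apny swik qwfei cnba vwsp
Hunk 2: at line 5 remove [swik,qwfei] add [ehc] -> 8 lines: sef lck itet ppkzz apny ehc cnba vwsp
Hunk 3: at line 3 remove [apny,ehc] add [gjuf,lthy] -> 8 lines: sef lck itet ppkzz gjuf lthy cnba vwsp
Hunk 4: at line 5 remove [lthy,cnba] add [ran,wrbi] -> 8 lines: sef lck itet ppkzz gjuf ran wrbi vwsp
Final line 8: vwsp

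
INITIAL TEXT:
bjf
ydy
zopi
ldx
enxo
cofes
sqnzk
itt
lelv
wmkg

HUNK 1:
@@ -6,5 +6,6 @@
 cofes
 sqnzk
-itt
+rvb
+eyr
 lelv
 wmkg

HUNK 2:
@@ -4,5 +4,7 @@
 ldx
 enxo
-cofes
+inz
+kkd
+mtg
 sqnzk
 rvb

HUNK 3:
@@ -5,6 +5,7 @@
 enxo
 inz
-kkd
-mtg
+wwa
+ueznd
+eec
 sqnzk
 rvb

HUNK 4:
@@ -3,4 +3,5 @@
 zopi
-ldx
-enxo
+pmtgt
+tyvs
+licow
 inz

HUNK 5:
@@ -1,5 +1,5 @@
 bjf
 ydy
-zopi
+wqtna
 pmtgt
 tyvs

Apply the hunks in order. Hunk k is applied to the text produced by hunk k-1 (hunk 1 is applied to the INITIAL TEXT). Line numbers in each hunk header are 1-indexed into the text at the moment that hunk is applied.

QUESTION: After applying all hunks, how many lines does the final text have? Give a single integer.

Answer: 15

Derivation:
Hunk 1: at line 6 remove [itt] add [rvb,eyr] -> 11 lines: bjf ydy zopi ldx enxo cofes sqnzk rvb eyr lelv wmkg
Hunk 2: at line 4 remove [cofes] add [inz,kkd,mtg] -> 13 lines: bjf ydy zopi ldx enxo inz kkd mtg sqnzk rvb eyr lelv wmkg
Hunk 3: at line 5 remove [kkd,mtg] add [wwa,ueznd,eec] -> 14 lines: bjf ydy zopi ldx enxo inz wwa ueznd eec sqnzk rvb eyr lelv wmkg
Hunk 4: at line 3 remove [ldx,enxo] add [pmtgt,tyvs,licow] -> 15 lines: bjf ydy zopi pmtgt tyvs licow inz wwa ueznd eec sqnzk rvb eyr lelv wmkg
Hunk 5: at line 1 remove [zopi] add [wqtna] -> 15 lines: bjf ydy wqtna pmtgt tyvs licow inz wwa ueznd eec sqnzk rvb eyr lelv wmkg
Final line count: 15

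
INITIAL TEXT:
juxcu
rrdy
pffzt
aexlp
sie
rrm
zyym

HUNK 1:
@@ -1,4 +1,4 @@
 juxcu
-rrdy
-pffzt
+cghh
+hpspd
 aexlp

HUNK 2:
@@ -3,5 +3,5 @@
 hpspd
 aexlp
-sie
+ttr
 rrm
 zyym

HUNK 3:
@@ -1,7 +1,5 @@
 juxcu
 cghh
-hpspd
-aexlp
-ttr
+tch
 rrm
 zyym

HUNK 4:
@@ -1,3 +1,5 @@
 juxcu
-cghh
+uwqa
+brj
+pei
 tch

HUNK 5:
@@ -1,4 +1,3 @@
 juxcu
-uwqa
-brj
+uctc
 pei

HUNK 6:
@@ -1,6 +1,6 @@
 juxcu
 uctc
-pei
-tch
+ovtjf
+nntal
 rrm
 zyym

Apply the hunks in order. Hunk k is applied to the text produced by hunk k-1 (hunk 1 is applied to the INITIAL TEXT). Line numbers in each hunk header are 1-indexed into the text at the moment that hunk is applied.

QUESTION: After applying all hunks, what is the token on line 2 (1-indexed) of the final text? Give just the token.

Hunk 1: at line 1 remove [rrdy,pffzt] add [cghh,hpspd] -> 7 lines: juxcu cghh hpspd aexlp sie rrm zyym
Hunk 2: at line 3 remove [sie] add [ttr] -> 7 lines: juxcu cghh hpspd aexlp ttr rrm zyym
Hunk 3: at line 1 remove [hpspd,aexlp,ttr] add [tch] -> 5 lines: juxcu cghh tch rrm zyym
Hunk 4: at line 1 remove [cghh] add [uwqa,brj,pei] -> 7 lines: juxcu uwqa brj pei tch rrm zyym
Hunk 5: at line 1 remove [uwqa,brj] add [uctc] -> 6 lines: juxcu uctc pei tch rrm zyym
Hunk 6: at line 1 remove [pei,tch] add [ovtjf,nntal] -> 6 lines: juxcu uctc ovtjf nntal rrm zyym
Final line 2: uctc

Answer: uctc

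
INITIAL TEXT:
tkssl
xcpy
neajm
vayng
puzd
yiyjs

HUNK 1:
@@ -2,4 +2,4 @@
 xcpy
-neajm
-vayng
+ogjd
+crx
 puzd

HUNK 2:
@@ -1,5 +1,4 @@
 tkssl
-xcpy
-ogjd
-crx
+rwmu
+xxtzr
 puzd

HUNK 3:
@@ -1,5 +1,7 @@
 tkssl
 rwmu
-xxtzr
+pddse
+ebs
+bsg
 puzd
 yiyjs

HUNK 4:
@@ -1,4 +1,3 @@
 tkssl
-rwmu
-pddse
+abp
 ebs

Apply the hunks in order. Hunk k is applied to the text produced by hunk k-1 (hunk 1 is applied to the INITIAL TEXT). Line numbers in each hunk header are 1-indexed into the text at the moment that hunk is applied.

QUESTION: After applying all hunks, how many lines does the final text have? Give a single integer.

Answer: 6

Derivation:
Hunk 1: at line 2 remove [neajm,vayng] add [ogjd,crx] -> 6 lines: tkssl xcpy ogjd crx puzd yiyjs
Hunk 2: at line 1 remove [xcpy,ogjd,crx] add [rwmu,xxtzr] -> 5 lines: tkssl rwmu xxtzr puzd yiyjs
Hunk 3: at line 1 remove [xxtzr] add [pddse,ebs,bsg] -> 7 lines: tkssl rwmu pddse ebs bsg puzd yiyjs
Hunk 4: at line 1 remove [rwmu,pddse] add [abp] -> 6 lines: tkssl abp ebs bsg puzd yiyjs
Final line count: 6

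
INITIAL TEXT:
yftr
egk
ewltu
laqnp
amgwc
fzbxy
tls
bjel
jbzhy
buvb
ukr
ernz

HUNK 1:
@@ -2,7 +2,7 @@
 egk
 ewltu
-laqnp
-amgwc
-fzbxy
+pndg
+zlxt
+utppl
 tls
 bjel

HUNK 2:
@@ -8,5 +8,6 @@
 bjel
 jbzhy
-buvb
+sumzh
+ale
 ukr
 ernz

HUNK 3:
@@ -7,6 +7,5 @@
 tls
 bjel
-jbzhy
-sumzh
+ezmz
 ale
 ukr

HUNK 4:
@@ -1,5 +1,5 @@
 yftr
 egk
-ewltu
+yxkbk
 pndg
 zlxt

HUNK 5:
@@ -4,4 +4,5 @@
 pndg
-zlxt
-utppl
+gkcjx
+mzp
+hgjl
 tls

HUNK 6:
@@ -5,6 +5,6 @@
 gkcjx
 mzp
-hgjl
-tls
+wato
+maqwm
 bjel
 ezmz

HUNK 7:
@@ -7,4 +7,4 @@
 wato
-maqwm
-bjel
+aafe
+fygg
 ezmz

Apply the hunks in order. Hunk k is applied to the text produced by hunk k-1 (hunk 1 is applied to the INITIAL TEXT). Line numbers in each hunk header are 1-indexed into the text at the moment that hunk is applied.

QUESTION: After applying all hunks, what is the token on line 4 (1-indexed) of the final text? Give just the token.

Answer: pndg

Derivation:
Hunk 1: at line 2 remove [laqnp,amgwc,fzbxy] add [pndg,zlxt,utppl] -> 12 lines: yftr egk ewltu pndg zlxt utppl tls bjel jbzhy buvb ukr ernz
Hunk 2: at line 8 remove [buvb] add [sumzh,ale] -> 13 lines: yftr egk ewltu pndg zlxt utppl tls bjel jbzhy sumzh ale ukr ernz
Hunk 3: at line 7 remove [jbzhy,sumzh] add [ezmz] -> 12 lines: yftr egk ewltu pndg zlxt utppl tls bjel ezmz ale ukr ernz
Hunk 4: at line 1 remove [ewltu] add [yxkbk] -> 12 lines: yftr egk yxkbk pndg zlxt utppl tls bjel ezmz ale ukr ernz
Hunk 5: at line 4 remove [zlxt,utppl] add [gkcjx,mzp,hgjl] -> 13 lines: yftr egk yxkbk pndg gkcjx mzp hgjl tls bjel ezmz ale ukr ernz
Hunk 6: at line 5 remove [hgjl,tls] add [wato,maqwm] -> 13 lines: yftr egk yxkbk pndg gkcjx mzp wato maqwm bjel ezmz ale ukr ernz
Hunk 7: at line 7 remove [maqwm,bjel] add [aafe,fygg] -> 13 lines: yftr egk yxkbk pndg gkcjx mzp wato aafe fygg ezmz ale ukr ernz
Final line 4: pndg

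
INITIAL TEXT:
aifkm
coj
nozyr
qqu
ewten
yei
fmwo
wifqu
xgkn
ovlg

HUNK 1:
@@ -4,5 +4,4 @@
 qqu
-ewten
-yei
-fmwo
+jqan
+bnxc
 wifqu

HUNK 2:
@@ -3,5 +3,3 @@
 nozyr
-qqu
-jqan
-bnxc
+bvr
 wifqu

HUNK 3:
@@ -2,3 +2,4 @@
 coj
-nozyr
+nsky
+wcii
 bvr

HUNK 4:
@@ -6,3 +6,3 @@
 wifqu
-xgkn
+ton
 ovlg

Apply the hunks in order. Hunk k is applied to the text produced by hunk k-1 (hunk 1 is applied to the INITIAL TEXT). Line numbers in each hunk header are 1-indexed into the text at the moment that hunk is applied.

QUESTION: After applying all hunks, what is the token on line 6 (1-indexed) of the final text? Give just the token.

Answer: wifqu

Derivation:
Hunk 1: at line 4 remove [ewten,yei,fmwo] add [jqan,bnxc] -> 9 lines: aifkm coj nozyr qqu jqan bnxc wifqu xgkn ovlg
Hunk 2: at line 3 remove [qqu,jqan,bnxc] add [bvr] -> 7 lines: aifkm coj nozyr bvr wifqu xgkn ovlg
Hunk 3: at line 2 remove [nozyr] add [nsky,wcii] -> 8 lines: aifkm coj nsky wcii bvr wifqu xgkn ovlg
Hunk 4: at line 6 remove [xgkn] add [ton] -> 8 lines: aifkm coj nsky wcii bvr wifqu ton ovlg
Final line 6: wifqu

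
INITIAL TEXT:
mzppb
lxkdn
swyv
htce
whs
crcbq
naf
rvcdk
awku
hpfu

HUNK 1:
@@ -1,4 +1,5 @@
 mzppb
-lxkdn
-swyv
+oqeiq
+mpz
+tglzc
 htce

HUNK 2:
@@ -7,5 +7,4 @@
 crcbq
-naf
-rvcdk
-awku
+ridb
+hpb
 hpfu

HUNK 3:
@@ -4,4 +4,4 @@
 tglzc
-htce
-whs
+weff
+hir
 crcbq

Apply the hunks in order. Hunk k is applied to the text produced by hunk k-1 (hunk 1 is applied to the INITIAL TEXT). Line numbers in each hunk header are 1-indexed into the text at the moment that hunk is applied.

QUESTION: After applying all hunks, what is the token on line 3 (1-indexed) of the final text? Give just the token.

Hunk 1: at line 1 remove [lxkdn,swyv] add [oqeiq,mpz,tglzc] -> 11 lines: mzppb oqeiq mpz tglzc htce whs crcbq naf rvcdk awku hpfu
Hunk 2: at line 7 remove [naf,rvcdk,awku] add [ridb,hpb] -> 10 lines: mzppb oqeiq mpz tglzc htce whs crcbq ridb hpb hpfu
Hunk 3: at line 4 remove [htce,whs] add [weff,hir] -> 10 lines: mzppb oqeiq mpz tglzc weff hir crcbq ridb hpb hpfu
Final line 3: mpz

Answer: mpz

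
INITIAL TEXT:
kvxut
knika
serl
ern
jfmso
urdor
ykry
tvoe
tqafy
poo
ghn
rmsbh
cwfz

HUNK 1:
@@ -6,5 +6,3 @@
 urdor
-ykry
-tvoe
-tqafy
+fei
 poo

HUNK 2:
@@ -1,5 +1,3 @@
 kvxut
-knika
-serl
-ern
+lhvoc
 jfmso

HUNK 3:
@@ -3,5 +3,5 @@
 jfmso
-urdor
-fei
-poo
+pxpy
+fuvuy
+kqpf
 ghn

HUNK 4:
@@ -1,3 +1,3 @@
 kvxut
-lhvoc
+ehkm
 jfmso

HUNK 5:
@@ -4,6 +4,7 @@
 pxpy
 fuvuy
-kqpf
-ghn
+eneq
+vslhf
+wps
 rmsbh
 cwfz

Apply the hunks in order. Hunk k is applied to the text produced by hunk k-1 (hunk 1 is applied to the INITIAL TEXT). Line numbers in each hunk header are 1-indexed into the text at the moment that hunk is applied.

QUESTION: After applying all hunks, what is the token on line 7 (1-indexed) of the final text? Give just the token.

Answer: vslhf

Derivation:
Hunk 1: at line 6 remove [ykry,tvoe,tqafy] add [fei] -> 11 lines: kvxut knika serl ern jfmso urdor fei poo ghn rmsbh cwfz
Hunk 2: at line 1 remove [knika,serl,ern] add [lhvoc] -> 9 lines: kvxut lhvoc jfmso urdor fei poo ghn rmsbh cwfz
Hunk 3: at line 3 remove [urdor,fei,poo] add [pxpy,fuvuy,kqpf] -> 9 lines: kvxut lhvoc jfmso pxpy fuvuy kqpf ghn rmsbh cwfz
Hunk 4: at line 1 remove [lhvoc] add [ehkm] -> 9 lines: kvxut ehkm jfmso pxpy fuvuy kqpf ghn rmsbh cwfz
Hunk 5: at line 4 remove [kqpf,ghn] add [eneq,vslhf,wps] -> 10 lines: kvxut ehkm jfmso pxpy fuvuy eneq vslhf wps rmsbh cwfz
Final line 7: vslhf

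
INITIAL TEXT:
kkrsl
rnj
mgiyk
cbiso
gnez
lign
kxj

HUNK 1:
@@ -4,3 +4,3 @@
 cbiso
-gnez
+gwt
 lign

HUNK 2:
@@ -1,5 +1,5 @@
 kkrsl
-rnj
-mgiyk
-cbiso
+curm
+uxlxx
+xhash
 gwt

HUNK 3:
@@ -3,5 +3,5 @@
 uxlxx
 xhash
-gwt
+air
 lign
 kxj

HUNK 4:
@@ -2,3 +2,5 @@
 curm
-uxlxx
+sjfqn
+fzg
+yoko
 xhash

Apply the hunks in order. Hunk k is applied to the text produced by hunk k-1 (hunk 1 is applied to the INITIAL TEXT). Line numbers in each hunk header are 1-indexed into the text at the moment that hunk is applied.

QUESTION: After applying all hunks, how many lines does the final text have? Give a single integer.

Answer: 9

Derivation:
Hunk 1: at line 4 remove [gnez] add [gwt] -> 7 lines: kkrsl rnj mgiyk cbiso gwt lign kxj
Hunk 2: at line 1 remove [rnj,mgiyk,cbiso] add [curm,uxlxx,xhash] -> 7 lines: kkrsl curm uxlxx xhash gwt lign kxj
Hunk 3: at line 3 remove [gwt] add [air] -> 7 lines: kkrsl curm uxlxx xhash air lign kxj
Hunk 4: at line 2 remove [uxlxx] add [sjfqn,fzg,yoko] -> 9 lines: kkrsl curm sjfqn fzg yoko xhash air lign kxj
Final line count: 9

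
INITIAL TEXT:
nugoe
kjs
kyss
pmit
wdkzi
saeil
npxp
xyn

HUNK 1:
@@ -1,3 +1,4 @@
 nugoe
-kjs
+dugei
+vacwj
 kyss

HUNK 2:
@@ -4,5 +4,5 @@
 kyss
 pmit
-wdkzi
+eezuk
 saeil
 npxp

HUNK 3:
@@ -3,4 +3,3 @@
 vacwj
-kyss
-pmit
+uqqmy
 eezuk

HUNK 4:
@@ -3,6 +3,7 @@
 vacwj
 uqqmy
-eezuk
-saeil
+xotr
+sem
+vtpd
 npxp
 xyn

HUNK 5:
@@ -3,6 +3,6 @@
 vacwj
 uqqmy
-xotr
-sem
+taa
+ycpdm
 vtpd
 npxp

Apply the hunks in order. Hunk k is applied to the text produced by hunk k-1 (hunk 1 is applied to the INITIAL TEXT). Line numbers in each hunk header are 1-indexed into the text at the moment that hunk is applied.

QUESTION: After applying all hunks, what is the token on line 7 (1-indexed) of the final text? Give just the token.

Answer: vtpd

Derivation:
Hunk 1: at line 1 remove [kjs] add [dugei,vacwj] -> 9 lines: nugoe dugei vacwj kyss pmit wdkzi saeil npxp xyn
Hunk 2: at line 4 remove [wdkzi] add [eezuk] -> 9 lines: nugoe dugei vacwj kyss pmit eezuk saeil npxp xyn
Hunk 3: at line 3 remove [kyss,pmit] add [uqqmy] -> 8 lines: nugoe dugei vacwj uqqmy eezuk saeil npxp xyn
Hunk 4: at line 3 remove [eezuk,saeil] add [xotr,sem,vtpd] -> 9 lines: nugoe dugei vacwj uqqmy xotr sem vtpd npxp xyn
Hunk 5: at line 3 remove [xotr,sem] add [taa,ycpdm] -> 9 lines: nugoe dugei vacwj uqqmy taa ycpdm vtpd npxp xyn
Final line 7: vtpd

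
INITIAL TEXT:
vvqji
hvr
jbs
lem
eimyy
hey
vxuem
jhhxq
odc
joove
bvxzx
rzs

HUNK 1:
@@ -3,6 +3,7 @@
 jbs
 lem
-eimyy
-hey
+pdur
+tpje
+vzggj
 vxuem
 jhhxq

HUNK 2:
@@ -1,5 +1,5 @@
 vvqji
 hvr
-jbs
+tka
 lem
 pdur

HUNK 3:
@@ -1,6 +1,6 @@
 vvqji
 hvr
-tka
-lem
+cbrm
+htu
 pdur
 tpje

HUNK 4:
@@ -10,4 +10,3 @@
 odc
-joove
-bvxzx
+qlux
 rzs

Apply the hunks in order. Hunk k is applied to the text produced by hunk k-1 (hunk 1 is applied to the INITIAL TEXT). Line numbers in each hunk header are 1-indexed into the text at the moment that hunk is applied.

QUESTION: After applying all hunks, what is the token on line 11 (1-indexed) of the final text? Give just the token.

Answer: qlux

Derivation:
Hunk 1: at line 3 remove [eimyy,hey] add [pdur,tpje,vzggj] -> 13 lines: vvqji hvr jbs lem pdur tpje vzggj vxuem jhhxq odc joove bvxzx rzs
Hunk 2: at line 1 remove [jbs] add [tka] -> 13 lines: vvqji hvr tka lem pdur tpje vzggj vxuem jhhxq odc joove bvxzx rzs
Hunk 3: at line 1 remove [tka,lem] add [cbrm,htu] -> 13 lines: vvqji hvr cbrm htu pdur tpje vzggj vxuem jhhxq odc joove bvxzx rzs
Hunk 4: at line 10 remove [joove,bvxzx] add [qlux] -> 12 lines: vvqji hvr cbrm htu pdur tpje vzggj vxuem jhhxq odc qlux rzs
Final line 11: qlux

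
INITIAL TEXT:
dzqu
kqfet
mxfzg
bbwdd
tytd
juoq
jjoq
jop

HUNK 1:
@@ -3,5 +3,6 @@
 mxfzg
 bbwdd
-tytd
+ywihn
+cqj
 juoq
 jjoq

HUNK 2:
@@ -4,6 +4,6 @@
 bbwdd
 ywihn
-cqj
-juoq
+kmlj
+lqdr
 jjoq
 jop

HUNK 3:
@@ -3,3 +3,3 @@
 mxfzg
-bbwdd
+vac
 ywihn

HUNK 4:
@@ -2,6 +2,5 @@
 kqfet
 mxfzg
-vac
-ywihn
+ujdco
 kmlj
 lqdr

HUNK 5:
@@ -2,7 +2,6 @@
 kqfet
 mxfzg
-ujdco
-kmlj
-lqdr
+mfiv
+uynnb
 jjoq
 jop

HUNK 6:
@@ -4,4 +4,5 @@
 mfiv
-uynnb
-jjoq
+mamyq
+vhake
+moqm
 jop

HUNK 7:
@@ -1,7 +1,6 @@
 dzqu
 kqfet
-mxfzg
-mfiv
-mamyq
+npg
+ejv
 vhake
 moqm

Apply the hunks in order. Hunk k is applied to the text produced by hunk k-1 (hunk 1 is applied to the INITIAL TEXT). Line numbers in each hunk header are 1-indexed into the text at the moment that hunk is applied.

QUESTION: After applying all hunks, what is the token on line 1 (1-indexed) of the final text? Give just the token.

Answer: dzqu

Derivation:
Hunk 1: at line 3 remove [tytd] add [ywihn,cqj] -> 9 lines: dzqu kqfet mxfzg bbwdd ywihn cqj juoq jjoq jop
Hunk 2: at line 4 remove [cqj,juoq] add [kmlj,lqdr] -> 9 lines: dzqu kqfet mxfzg bbwdd ywihn kmlj lqdr jjoq jop
Hunk 3: at line 3 remove [bbwdd] add [vac] -> 9 lines: dzqu kqfet mxfzg vac ywihn kmlj lqdr jjoq jop
Hunk 4: at line 2 remove [vac,ywihn] add [ujdco] -> 8 lines: dzqu kqfet mxfzg ujdco kmlj lqdr jjoq jop
Hunk 5: at line 2 remove [ujdco,kmlj,lqdr] add [mfiv,uynnb] -> 7 lines: dzqu kqfet mxfzg mfiv uynnb jjoq jop
Hunk 6: at line 4 remove [uynnb,jjoq] add [mamyq,vhake,moqm] -> 8 lines: dzqu kqfet mxfzg mfiv mamyq vhake moqm jop
Hunk 7: at line 1 remove [mxfzg,mfiv,mamyq] add [npg,ejv] -> 7 lines: dzqu kqfet npg ejv vhake moqm jop
Final line 1: dzqu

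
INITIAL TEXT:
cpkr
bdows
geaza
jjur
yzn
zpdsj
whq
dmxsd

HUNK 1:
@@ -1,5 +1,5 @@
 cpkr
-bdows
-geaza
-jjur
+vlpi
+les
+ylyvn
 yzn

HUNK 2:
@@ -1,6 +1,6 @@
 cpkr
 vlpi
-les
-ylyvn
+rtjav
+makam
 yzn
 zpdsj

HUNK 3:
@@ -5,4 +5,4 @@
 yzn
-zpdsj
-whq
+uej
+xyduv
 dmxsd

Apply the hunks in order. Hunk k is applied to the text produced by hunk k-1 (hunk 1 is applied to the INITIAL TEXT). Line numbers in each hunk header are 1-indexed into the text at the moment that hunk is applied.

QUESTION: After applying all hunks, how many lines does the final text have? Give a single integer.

Answer: 8

Derivation:
Hunk 1: at line 1 remove [bdows,geaza,jjur] add [vlpi,les,ylyvn] -> 8 lines: cpkr vlpi les ylyvn yzn zpdsj whq dmxsd
Hunk 2: at line 1 remove [les,ylyvn] add [rtjav,makam] -> 8 lines: cpkr vlpi rtjav makam yzn zpdsj whq dmxsd
Hunk 3: at line 5 remove [zpdsj,whq] add [uej,xyduv] -> 8 lines: cpkr vlpi rtjav makam yzn uej xyduv dmxsd
Final line count: 8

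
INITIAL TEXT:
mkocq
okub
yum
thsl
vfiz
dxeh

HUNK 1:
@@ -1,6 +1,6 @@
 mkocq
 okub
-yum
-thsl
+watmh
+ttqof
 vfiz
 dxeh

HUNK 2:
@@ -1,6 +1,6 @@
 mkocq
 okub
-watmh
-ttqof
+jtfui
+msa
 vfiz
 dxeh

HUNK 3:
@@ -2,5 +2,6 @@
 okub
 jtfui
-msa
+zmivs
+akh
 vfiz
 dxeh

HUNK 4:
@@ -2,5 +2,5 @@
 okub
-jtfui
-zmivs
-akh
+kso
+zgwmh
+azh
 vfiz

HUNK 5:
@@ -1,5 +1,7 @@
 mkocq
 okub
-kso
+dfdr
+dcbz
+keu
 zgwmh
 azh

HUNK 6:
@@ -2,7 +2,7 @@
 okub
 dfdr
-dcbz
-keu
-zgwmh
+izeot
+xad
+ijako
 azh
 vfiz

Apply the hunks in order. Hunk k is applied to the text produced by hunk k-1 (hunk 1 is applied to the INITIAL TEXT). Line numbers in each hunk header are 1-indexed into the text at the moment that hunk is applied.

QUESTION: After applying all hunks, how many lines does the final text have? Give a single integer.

Answer: 9

Derivation:
Hunk 1: at line 1 remove [yum,thsl] add [watmh,ttqof] -> 6 lines: mkocq okub watmh ttqof vfiz dxeh
Hunk 2: at line 1 remove [watmh,ttqof] add [jtfui,msa] -> 6 lines: mkocq okub jtfui msa vfiz dxeh
Hunk 3: at line 2 remove [msa] add [zmivs,akh] -> 7 lines: mkocq okub jtfui zmivs akh vfiz dxeh
Hunk 4: at line 2 remove [jtfui,zmivs,akh] add [kso,zgwmh,azh] -> 7 lines: mkocq okub kso zgwmh azh vfiz dxeh
Hunk 5: at line 1 remove [kso] add [dfdr,dcbz,keu] -> 9 lines: mkocq okub dfdr dcbz keu zgwmh azh vfiz dxeh
Hunk 6: at line 2 remove [dcbz,keu,zgwmh] add [izeot,xad,ijako] -> 9 lines: mkocq okub dfdr izeot xad ijako azh vfiz dxeh
Final line count: 9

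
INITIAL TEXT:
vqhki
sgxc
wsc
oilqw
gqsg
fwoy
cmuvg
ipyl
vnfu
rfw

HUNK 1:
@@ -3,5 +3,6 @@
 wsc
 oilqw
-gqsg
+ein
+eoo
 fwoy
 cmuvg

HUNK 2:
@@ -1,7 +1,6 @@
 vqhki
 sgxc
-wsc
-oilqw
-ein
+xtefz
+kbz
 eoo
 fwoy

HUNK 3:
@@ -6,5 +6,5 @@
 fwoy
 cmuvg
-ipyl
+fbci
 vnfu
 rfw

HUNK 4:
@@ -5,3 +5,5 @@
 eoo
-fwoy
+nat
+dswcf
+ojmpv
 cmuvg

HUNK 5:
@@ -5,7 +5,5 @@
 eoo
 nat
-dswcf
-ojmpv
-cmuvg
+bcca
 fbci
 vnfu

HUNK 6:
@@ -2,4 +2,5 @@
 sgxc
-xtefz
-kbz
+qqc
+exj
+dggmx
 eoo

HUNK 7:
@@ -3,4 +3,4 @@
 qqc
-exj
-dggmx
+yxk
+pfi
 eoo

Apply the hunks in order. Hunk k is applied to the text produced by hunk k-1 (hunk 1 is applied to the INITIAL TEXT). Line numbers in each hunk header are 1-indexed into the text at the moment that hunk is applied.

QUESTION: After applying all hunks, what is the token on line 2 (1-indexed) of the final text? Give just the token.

Hunk 1: at line 3 remove [gqsg] add [ein,eoo] -> 11 lines: vqhki sgxc wsc oilqw ein eoo fwoy cmuvg ipyl vnfu rfw
Hunk 2: at line 1 remove [wsc,oilqw,ein] add [xtefz,kbz] -> 10 lines: vqhki sgxc xtefz kbz eoo fwoy cmuvg ipyl vnfu rfw
Hunk 3: at line 6 remove [ipyl] add [fbci] -> 10 lines: vqhki sgxc xtefz kbz eoo fwoy cmuvg fbci vnfu rfw
Hunk 4: at line 5 remove [fwoy] add [nat,dswcf,ojmpv] -> 12 lines: vqhki sgxc xtefz kbz eoo nat dswcf ojmpv cmuvg fbci vnfu rfw
Hunk 5: at line 5 remove [dswcf,ojmpv,cmuvg] add [bcca] -> 10 lines: vqhki sgxc xtefz kbz eoo nat bcca fbci vnfu rfw
Hunk 6: at line 2 remove [xtefz,kbz] add [qqc,exj,dggmx] -> 11 lines: vqhki sgxc qqc exj dggmx eoo nat bcca fbci vnfu rfw
Hunk 7: at line 3 remove [exj,dggmx] add [yxk,pfi] -> 11 lines: vqhki sgxc qqc yxk pfi eoo nat bcca fbci vnfu rfw
Final line 2: sgxc

Answer: sgxc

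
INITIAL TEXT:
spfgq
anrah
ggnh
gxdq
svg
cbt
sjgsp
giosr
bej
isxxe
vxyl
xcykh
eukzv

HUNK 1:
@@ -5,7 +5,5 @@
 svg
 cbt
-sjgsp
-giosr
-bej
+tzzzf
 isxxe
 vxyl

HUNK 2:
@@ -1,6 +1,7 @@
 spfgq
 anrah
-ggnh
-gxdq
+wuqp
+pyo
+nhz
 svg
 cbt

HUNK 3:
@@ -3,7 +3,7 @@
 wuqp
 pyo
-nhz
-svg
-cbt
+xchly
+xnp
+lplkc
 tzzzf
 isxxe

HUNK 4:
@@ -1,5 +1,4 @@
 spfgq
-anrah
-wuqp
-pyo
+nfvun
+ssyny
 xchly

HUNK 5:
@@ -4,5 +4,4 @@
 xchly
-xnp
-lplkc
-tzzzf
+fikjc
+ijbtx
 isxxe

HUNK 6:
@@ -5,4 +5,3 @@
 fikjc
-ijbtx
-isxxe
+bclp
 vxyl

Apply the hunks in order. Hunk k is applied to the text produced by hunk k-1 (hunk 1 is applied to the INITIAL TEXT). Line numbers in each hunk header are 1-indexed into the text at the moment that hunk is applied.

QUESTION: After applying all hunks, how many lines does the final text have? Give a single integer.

Hunk 1: at line 5 remove [sjgsp,giosr,bej] add [tzzzf] -> 11 lines: spfgq anrah ggnh gxdq svg cbt tzzzf isxxe vxyl xcykh eukzv
Hunk 2: at line 1 remove [ggnh,gxdq] add [wuqp,pyo,nhz] -> 12 lines: spfgq anrah wuqp pyo nhz svg cbt tzzzf isxxe vxyl xcykh eukzv
Hunk 3: at line 3 remove [nhz,svg,cbt] add [xchly,xnp,lplkc] -> 12 lines: spfgq anrah wuqp pyo xchly xnp lplkc tzzzf isxxe vxyl xcykh eukzv
Hunk 4: at line 1 remove [anrah,wuqp,pyo] add [nfvun,ssyny] -> 11 lines: spfgq nfvun ssyny xchly xnp lplkc tzzzf isxxe vxyl xcykh eukzv
Hunk 5: at line 4 remove [xnp,lplkc,tzzzf] add [fikjc,ijbtx] -> 10 lines: spfgq nfvun ssyny xchly fikjc ijbtx isxxe vxyl xcykh eukzv
Hunk 6: at line 5 remove [ijbtx,isxxe] add [bclp] -> 9 lines: spfgq nfvun ssyny xchly fikjc bclp vxyl xcykh eukzv
Final line count: 9

Answer: 9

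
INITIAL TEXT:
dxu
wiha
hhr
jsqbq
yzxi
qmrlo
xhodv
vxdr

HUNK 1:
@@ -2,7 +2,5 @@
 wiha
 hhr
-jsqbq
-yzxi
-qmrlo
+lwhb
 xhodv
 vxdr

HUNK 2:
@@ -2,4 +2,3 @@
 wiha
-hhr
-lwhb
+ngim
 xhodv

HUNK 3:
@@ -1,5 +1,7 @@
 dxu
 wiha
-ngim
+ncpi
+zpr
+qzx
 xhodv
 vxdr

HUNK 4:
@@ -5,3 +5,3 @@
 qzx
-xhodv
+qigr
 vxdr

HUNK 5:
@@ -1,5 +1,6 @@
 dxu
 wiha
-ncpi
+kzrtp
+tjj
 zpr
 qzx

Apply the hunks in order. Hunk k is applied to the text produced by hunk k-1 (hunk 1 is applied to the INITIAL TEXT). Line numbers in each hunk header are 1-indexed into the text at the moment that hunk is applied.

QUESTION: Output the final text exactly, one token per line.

Answer: dxu
wiha
kzrtp
tjj
zpr
qzx
qigr
vxdr

Derivation:
Hunk 1: at line 2 remove [jsqbq,yzxi,qmrlo] add [lwhb] -> 6 lines: dxu wiha hhr lwhb xhodv vxdr
Hunk 2: at line 2 remove [hhr,lwhb] add [ngim] -> 5 lines: dxu wiha ngim xhodv vxdr
Hunk 3: at line 1 remove [ngim] add [ncpi,zpr,qzx] -> 7 lines: dxu wiha ncpi zpr qzx xhodv vxdr
Hunk 4: at line 5 remove [xhodv] add [qigr] -> 7 lines: dxu wiha ncpi zpr qzx qigr vxdr
Hunk 5: at line 1 remove [ncpi] add [kzrtp,tjj] -> 8 lines: dxu wiha kzrtp tjj zpr qzx qigr vxdr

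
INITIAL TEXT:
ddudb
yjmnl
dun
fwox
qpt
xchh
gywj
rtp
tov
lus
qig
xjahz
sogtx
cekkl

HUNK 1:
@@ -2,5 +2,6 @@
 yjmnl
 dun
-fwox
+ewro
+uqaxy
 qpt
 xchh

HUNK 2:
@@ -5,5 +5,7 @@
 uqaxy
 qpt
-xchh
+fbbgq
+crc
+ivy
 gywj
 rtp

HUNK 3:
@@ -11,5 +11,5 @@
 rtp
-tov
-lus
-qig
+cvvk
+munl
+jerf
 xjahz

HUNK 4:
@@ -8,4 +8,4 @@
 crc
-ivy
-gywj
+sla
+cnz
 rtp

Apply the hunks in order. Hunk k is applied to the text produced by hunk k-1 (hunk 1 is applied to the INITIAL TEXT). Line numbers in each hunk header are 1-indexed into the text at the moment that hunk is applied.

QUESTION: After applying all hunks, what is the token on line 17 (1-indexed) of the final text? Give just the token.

Answer: cekkl

Derivation:
Hunk 1: at line 2 remove [fwox] add [ewro,uqaxy] -> 15 lines: ddudb yjmnl dun ewro uqaxy qpt xchh gywj rtp tov lus qig xjahz sogtx cekkl
Hunk 2: at line 5 remove [xchh] add [fbbgq,crc,ivy] -> 17 lines: ddudb yjmnl dun ewro uqaxy qpt fbbgq crc ivy gywj rtp tov lus qig xjahz sogtx cekkl
Hunk 3: at line 11 remove [tov,lus,qig] add [cvvk,munl,jerf] -> 17 lines: ddudb yjmnl dun ewro uqaxy qpt fbbgq crc ivy gywj rtp cvvk munl jerf xjahz sogtx cekkl
Hunk 4: at line 8 remove [ivy,gywj] add [sla,cnz] -> 17 lines: ddudb yjmnl dun ewro uqaxy qpt fbbgq crc sla cnz rtp cvvk munl jerf xjahz sogtx cekkl
Final line 17: cekkl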